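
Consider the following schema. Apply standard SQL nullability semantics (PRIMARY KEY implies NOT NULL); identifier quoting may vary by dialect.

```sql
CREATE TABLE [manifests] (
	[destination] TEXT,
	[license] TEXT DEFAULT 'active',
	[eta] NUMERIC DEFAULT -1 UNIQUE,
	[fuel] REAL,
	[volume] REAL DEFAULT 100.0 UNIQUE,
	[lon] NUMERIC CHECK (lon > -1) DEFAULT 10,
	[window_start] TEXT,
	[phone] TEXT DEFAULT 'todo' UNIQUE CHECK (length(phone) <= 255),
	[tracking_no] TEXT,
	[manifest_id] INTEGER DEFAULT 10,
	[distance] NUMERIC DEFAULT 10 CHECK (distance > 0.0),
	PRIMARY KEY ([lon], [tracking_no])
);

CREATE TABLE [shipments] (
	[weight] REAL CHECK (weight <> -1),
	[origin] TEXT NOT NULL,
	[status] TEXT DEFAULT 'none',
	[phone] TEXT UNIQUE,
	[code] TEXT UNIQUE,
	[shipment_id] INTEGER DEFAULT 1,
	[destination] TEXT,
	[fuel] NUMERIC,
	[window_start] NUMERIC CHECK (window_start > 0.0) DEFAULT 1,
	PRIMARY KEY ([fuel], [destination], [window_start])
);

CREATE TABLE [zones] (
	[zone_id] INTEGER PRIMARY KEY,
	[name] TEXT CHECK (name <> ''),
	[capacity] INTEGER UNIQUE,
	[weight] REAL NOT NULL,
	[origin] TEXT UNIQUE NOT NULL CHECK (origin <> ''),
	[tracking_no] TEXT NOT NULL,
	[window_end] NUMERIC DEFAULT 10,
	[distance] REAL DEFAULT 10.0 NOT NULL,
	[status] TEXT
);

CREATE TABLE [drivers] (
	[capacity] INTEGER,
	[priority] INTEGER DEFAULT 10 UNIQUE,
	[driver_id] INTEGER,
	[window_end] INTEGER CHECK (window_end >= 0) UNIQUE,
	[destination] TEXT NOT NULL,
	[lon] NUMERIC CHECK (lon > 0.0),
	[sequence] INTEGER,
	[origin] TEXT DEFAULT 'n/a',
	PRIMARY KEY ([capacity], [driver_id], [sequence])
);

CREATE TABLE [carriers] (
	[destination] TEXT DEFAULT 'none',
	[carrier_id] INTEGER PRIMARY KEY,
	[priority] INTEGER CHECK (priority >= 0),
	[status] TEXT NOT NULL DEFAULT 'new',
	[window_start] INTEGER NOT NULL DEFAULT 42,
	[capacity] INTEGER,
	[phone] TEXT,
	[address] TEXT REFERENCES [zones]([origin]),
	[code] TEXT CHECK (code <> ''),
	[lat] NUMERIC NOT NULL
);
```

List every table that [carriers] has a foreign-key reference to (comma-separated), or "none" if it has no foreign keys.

zones

- address REFERENCES zones(origin).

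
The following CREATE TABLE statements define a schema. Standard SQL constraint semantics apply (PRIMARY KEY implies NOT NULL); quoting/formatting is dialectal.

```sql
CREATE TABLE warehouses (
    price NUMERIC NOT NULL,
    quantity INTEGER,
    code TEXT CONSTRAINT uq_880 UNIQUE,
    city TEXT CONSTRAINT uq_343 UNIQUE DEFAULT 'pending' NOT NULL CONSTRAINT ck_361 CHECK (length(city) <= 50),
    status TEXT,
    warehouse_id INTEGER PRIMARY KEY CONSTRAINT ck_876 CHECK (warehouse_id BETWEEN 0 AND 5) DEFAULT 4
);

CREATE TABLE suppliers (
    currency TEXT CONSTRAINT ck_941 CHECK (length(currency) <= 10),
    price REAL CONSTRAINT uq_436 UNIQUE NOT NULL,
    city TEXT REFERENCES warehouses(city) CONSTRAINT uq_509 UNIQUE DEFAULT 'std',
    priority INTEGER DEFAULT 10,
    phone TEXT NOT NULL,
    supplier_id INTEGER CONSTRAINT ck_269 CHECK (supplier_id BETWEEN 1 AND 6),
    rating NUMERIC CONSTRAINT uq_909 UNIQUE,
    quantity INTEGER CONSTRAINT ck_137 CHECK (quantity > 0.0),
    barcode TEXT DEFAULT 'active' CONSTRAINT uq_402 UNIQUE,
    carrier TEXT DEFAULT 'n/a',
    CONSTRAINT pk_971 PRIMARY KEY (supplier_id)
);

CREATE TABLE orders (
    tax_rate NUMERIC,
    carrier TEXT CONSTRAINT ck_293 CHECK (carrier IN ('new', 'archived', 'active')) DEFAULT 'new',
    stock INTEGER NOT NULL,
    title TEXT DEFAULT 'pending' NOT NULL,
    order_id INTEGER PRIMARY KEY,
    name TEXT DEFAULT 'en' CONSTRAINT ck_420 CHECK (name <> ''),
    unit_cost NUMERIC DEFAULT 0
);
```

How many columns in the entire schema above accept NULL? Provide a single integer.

warehouses: 3 nullable (quantity, code, status — PK (warehouse_id) and explicit NOT NULL columns excluded).
suppliers: 7 nullable (currency, city, priority, rating, quantity, barcode, carrier — PK (supplier_id) and explicit NOT NULL columns excluded).
orders: 4 nullable (tax_rate, carrier, name, unit_cost — PK (order_id) and explicit NOT NULL columns excluded).
Total: 3 + 7 + 4 = 14.

14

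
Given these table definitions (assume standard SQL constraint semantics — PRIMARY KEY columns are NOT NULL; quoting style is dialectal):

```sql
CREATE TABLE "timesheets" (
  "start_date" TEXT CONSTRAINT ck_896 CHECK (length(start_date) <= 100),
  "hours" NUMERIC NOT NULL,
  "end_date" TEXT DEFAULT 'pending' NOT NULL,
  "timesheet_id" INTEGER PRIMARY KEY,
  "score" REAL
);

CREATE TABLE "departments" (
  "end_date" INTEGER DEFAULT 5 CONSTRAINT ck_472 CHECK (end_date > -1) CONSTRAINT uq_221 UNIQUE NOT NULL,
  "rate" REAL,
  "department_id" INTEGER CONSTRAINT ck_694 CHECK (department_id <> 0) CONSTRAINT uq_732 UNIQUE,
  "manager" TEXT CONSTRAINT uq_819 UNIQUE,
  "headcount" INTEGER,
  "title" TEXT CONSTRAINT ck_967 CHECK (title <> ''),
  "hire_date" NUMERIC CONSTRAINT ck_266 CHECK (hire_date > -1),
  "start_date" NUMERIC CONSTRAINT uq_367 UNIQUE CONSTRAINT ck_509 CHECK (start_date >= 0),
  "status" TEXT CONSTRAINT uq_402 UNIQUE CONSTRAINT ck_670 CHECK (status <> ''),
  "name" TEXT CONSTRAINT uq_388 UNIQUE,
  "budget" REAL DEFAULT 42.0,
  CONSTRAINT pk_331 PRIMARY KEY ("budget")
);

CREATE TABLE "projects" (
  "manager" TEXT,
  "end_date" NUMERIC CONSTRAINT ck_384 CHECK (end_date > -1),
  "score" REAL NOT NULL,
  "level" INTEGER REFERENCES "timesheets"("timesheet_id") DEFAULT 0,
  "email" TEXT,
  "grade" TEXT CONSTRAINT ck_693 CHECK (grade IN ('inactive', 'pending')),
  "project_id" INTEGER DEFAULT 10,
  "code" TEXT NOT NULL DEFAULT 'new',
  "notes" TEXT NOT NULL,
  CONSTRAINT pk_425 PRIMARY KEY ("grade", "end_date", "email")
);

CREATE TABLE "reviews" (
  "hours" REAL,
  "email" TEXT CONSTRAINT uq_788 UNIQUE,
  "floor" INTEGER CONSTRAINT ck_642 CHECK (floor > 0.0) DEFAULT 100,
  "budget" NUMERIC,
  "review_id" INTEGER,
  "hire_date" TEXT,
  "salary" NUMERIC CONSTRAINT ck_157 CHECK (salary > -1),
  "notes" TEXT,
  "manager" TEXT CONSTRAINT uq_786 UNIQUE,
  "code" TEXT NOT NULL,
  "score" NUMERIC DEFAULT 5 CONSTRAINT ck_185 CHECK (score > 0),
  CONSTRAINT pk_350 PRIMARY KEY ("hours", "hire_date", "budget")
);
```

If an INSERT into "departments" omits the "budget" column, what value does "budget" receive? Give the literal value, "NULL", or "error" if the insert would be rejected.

42.0

budget has an explicit DEFAULT 42.0.
When the column is omitted from an INSERT, that default is used.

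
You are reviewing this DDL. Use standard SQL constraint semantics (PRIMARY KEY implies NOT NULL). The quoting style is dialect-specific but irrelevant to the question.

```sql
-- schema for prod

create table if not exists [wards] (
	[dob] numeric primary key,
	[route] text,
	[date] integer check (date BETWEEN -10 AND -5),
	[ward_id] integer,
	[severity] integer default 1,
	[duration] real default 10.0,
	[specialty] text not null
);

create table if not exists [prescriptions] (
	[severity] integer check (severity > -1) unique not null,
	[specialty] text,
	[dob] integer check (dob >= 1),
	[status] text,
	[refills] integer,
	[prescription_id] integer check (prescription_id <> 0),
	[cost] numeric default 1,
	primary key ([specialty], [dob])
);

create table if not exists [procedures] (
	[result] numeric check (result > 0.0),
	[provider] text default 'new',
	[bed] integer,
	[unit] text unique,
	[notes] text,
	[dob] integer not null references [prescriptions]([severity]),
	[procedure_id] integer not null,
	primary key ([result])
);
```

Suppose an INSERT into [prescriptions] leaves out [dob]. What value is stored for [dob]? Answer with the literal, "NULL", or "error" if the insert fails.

dob has no DEFAULT clause.
Omitting it would insert NULL, but it is part of the PRIMARY KEY, so the INSERT fails.

error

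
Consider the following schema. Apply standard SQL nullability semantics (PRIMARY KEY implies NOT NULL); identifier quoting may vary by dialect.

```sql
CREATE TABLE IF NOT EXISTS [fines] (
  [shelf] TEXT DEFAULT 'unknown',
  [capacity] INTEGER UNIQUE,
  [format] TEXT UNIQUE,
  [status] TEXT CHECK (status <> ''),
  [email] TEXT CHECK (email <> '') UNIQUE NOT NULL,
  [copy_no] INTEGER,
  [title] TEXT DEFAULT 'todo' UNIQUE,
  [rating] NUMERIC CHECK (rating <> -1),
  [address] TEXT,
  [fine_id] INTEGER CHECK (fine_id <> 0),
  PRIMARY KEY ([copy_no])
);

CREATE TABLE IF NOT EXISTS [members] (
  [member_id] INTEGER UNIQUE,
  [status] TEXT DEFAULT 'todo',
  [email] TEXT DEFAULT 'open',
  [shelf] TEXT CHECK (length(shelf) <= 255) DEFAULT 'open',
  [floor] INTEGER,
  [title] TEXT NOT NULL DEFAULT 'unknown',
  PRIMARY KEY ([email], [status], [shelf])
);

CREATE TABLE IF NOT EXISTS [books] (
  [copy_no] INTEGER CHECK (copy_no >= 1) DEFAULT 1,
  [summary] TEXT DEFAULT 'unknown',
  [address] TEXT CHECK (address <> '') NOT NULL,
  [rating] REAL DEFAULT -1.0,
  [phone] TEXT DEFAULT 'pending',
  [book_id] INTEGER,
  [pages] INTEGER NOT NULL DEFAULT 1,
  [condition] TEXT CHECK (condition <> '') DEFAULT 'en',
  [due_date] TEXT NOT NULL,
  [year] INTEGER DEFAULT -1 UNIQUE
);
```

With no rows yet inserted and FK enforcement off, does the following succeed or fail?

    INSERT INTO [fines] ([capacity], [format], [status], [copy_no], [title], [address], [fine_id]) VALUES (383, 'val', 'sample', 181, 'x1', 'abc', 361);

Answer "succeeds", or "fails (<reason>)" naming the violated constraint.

email is omitted from the column list and has no DEFAULT, so it would receive NULL.
But email is declared NOT NULL.

fails (NOT NULL on email)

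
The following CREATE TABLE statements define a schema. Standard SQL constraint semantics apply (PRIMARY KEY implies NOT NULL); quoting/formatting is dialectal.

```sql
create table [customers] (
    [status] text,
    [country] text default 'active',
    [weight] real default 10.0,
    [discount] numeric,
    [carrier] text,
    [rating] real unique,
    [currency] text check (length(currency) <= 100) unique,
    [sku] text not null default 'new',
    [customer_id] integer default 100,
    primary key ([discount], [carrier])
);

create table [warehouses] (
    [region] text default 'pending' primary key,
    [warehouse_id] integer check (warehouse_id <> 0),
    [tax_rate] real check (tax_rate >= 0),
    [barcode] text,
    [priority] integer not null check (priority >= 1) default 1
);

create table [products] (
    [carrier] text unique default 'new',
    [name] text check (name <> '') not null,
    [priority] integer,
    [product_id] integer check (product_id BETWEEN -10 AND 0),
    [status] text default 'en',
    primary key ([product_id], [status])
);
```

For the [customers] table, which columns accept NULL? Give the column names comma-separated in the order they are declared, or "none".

- status: no NOT NULL constraint applies → nullable.
- country: DEFAULT only fills an omitted column; an explicit NULL is still allowed → nullable.
- weight: DEFAULT only fills an omitted column; an explicit NULL is still allowed → nullable.
- discount: part of the PRIMARY KEY, which implies NOT NULL → not nullable.
- carrier: part of the PRIMARY KEY, which implies NOT NULL → not nullable.
- rating: UNIQUE does not imply NOT NULL → nullable.
- currency: CHECK does not forbid NULL (a CHECK constraint passes when its expression is NULL) → nullable.
- sku: declared NOT NULL → not nullable.
- customer_id: DEFAULT only fills an omitted column; an explicit NULL is still allowed → nullable.

status, country, weight, rating, currency, customer_id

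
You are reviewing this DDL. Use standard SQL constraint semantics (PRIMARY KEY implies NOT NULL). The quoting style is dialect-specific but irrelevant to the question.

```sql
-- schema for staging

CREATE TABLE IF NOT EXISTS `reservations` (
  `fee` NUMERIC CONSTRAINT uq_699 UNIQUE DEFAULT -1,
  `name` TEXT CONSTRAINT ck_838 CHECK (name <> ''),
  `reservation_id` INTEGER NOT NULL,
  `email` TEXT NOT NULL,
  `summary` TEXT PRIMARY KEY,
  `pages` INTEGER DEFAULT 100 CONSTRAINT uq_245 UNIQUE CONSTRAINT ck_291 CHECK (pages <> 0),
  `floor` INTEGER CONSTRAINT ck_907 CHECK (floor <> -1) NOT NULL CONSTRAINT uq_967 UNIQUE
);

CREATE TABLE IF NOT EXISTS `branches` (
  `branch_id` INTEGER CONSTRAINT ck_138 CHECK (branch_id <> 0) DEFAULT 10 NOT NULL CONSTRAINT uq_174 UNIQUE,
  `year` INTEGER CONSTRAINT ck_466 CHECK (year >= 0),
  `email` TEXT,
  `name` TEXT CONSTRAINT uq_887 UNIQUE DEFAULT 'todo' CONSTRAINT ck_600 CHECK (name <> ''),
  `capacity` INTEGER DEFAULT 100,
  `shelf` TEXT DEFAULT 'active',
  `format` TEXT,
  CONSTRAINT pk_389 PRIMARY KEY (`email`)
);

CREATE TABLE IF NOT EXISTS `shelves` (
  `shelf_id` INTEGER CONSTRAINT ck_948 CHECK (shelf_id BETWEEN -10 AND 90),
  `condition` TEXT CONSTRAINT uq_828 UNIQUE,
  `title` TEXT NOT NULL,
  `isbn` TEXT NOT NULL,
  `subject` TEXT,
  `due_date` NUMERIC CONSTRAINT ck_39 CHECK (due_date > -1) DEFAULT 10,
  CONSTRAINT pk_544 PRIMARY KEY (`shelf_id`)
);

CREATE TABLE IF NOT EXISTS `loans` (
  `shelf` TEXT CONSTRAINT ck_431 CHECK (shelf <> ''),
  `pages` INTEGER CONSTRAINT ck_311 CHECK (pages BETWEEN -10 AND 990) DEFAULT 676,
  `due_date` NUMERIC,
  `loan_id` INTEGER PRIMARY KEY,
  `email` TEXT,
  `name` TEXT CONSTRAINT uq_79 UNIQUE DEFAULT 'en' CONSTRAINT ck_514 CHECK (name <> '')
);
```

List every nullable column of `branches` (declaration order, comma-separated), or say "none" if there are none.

year, name, capacity, shelf, format

- branch_id: declared NOT NULL → not nullable.
- year: CHECK does not forbid NULL (a CHECK constraint passes when its expression is NULL) → nullable.
- email: part of the PRIMARY KEY, which implies NOT NULL → not nullable.
- name: CHECK does not forbid NULL (a CHECK constraint passes when its expression is NULL) → nullable.
- capacity: DEFAULT only fills an omitted column; an explicit NULL is still allowed → nullable.
- shelf: DEFAULT only fills an omitted column; an explicit NULL is still allowed → nullable.
- format: no NOT NULL constraint applies → nullable.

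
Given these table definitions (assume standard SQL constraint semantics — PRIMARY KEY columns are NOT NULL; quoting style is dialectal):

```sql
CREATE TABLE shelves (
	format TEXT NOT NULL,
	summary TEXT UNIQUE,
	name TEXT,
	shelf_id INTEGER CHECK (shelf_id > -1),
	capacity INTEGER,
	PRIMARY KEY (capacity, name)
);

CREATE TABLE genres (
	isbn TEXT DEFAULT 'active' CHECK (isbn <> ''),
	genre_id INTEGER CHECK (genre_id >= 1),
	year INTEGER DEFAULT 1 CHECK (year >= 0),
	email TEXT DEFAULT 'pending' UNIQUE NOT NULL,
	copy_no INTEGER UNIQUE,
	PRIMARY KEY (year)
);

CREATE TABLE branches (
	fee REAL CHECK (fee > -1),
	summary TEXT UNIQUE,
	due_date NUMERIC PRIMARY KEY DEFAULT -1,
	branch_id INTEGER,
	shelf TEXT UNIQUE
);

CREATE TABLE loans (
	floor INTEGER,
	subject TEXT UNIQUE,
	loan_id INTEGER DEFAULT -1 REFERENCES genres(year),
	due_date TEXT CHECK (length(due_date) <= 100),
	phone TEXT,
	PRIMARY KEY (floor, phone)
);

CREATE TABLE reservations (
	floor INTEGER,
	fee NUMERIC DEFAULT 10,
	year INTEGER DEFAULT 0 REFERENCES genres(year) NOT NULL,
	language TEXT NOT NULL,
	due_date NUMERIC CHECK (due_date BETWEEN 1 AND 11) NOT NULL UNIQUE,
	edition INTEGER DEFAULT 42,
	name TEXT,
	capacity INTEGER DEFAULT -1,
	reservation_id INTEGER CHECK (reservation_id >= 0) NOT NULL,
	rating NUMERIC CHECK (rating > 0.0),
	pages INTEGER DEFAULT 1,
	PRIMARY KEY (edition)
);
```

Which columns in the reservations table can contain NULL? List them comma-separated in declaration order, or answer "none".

floor, fee, name, capacity, rating, pages

- floor: no NOT NULL constraint applies → nullable.
- fee: DEFAULT only fills an omitted column; an explicit NULL is still allowed → nullable.
- year: declared NOT NULL → not nullable.
- language: declared NOT NULL → not nullable.
- due_date: declared NOT NULL → not nullable.
- edition: part of the PRIMARY KEY, which implies NOT NULL → not nullable.
- name: no NOT NULL constraint applies → nullable.
- capacity: DEFAULT only fills an omitted column; an explicit NULL is still allowed → nullable.
- reservation_id: declared NOT NULL → not nullable.
- rating: CHECK does not forbid NULL (a CHECK constraint passes when its expression is NULL) → nullable.
- pages: DEFAULT only fills an omitted column; an explicit NULL is still allowed → nullable.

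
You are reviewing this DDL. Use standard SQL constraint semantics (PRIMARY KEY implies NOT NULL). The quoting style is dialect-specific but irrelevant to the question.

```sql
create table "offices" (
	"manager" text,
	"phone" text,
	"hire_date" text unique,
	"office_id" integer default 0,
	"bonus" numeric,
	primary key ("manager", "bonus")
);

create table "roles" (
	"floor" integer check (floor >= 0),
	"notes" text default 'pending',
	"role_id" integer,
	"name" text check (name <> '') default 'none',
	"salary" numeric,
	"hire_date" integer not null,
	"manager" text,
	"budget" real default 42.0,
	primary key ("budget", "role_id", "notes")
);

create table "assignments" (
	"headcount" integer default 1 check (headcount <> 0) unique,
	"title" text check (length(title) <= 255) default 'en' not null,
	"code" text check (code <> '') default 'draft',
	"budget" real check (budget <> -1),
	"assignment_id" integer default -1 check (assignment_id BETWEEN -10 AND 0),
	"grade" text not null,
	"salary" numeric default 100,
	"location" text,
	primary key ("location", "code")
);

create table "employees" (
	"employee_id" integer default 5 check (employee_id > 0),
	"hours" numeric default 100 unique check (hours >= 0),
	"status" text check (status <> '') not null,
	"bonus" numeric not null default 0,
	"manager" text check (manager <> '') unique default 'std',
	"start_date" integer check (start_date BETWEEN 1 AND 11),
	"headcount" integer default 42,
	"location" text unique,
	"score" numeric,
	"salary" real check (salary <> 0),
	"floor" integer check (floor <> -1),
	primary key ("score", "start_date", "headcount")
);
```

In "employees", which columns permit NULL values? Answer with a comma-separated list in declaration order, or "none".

employee_id, hours, manager, location, salary, floor

- employee_id: CHECK does not forbid NULL (a CHECK constraint passes when its expression is NULL) → nullable.
- hours: CHECK does not forbid NULL (a CHECK constraint passes when its expression is NULL) → nullable.
- status: declared NOT NULL → not nullable.
- bonus: declared NOT NULL → not nullable.
- manager: CHECK does not forbid NULL (a CHECK constraint passes when its expression is NULL) → nullable.
- start_date: part of the PRIMARY KEY, which implies NOT NULL → not nullable.
- headcount: part of the PRIMARY KEY, which implies NOT NULL → not nullable.
- location: UNIQUE does not imply NOT NULL → nullable.
- score: part of the PRIMARY KEY, which implies NOT NULL → not nullable.
- salary: CHECK does not forbid NULL (a CHECK constraint passes when its expression is NULL) → nullable.
- floor: CHECK does not forbid NULL (a CHECK constraint passes when its expression is NULL) → nullable.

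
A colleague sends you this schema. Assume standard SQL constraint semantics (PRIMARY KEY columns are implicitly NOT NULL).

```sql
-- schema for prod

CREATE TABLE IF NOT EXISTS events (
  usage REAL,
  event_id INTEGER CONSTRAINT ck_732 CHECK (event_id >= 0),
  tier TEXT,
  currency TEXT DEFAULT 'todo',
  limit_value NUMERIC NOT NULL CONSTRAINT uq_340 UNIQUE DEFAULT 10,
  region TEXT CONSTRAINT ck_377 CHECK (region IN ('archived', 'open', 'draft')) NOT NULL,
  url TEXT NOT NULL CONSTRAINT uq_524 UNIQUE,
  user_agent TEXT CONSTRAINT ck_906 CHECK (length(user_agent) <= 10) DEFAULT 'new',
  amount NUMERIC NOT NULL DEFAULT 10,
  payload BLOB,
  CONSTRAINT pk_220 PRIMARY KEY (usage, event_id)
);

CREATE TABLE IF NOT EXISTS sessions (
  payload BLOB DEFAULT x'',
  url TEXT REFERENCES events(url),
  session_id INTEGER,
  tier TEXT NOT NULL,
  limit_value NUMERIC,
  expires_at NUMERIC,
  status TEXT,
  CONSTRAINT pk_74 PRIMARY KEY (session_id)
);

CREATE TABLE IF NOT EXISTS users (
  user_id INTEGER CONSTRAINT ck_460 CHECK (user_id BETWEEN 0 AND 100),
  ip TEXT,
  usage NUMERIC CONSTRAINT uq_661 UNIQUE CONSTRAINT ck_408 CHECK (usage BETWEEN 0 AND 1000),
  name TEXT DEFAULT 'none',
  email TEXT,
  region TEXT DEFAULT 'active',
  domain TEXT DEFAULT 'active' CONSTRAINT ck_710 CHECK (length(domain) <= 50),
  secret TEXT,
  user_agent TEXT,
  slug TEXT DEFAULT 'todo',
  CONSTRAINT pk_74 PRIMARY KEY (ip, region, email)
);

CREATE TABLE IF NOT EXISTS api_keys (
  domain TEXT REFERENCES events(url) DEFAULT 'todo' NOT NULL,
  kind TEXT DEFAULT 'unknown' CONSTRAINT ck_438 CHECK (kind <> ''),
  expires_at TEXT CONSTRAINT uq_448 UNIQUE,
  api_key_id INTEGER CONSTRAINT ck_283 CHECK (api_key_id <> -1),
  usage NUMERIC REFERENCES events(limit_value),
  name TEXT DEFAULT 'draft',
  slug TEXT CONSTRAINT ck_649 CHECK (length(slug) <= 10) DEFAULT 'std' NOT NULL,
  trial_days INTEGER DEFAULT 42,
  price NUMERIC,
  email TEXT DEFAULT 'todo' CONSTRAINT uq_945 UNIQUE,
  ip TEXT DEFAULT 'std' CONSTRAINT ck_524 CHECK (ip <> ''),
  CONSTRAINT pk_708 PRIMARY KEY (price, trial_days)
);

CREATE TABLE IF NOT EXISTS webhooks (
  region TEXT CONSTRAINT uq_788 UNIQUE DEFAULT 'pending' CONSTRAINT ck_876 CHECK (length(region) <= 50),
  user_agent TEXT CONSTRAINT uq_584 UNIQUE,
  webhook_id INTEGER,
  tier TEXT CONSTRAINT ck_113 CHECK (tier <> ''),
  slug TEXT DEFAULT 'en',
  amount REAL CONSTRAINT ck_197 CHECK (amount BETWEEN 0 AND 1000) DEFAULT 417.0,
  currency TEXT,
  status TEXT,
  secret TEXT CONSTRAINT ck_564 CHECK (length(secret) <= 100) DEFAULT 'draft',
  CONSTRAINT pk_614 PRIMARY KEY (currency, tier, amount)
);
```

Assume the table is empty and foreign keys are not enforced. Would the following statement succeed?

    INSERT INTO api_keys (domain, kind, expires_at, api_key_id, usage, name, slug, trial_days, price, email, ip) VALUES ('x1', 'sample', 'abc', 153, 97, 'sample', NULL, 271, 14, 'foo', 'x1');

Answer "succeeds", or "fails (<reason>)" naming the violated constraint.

fails (NOT NULL on slug)

slug is explicitly set to NULL, but slug is declared NOT NULL.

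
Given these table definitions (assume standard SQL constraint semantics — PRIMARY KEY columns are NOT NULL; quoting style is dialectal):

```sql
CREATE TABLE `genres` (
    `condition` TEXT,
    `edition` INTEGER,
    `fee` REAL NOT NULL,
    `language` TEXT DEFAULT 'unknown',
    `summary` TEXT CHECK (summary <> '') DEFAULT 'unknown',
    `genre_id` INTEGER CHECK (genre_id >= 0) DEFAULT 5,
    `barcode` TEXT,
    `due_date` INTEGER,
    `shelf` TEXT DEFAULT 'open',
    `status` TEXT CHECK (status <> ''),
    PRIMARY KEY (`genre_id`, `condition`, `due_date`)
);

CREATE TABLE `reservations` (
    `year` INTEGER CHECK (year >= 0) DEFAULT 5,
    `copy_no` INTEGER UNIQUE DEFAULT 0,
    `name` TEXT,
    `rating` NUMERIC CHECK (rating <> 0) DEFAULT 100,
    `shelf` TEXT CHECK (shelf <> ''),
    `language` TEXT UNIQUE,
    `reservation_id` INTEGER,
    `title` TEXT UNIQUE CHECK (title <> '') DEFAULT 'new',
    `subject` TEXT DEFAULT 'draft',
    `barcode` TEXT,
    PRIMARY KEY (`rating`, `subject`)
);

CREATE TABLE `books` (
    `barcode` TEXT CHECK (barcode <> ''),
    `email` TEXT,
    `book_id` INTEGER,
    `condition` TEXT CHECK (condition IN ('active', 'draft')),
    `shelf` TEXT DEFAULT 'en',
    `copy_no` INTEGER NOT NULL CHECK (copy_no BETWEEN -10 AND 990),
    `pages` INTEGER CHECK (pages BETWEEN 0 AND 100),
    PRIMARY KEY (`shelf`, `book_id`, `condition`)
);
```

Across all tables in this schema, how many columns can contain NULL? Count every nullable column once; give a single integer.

17

genres: 6 nullable (edition, language, summary, barcode, shelf, status — PK (genre_id, condition, due_date) and explicit NOT NULL columns excluded).
reservations: 8 nullable (year, copy_no, name, shelf, language, reservation_id, title, barcode — PK (rating, subject) and explicit NOT NULL columns excluded).
books: 3 nullable (barcode, email, pages — PK (shelf, book_id, condition) and explicit NOT NULL columns excluded).
Total: 6 + 8 + 3 = 17.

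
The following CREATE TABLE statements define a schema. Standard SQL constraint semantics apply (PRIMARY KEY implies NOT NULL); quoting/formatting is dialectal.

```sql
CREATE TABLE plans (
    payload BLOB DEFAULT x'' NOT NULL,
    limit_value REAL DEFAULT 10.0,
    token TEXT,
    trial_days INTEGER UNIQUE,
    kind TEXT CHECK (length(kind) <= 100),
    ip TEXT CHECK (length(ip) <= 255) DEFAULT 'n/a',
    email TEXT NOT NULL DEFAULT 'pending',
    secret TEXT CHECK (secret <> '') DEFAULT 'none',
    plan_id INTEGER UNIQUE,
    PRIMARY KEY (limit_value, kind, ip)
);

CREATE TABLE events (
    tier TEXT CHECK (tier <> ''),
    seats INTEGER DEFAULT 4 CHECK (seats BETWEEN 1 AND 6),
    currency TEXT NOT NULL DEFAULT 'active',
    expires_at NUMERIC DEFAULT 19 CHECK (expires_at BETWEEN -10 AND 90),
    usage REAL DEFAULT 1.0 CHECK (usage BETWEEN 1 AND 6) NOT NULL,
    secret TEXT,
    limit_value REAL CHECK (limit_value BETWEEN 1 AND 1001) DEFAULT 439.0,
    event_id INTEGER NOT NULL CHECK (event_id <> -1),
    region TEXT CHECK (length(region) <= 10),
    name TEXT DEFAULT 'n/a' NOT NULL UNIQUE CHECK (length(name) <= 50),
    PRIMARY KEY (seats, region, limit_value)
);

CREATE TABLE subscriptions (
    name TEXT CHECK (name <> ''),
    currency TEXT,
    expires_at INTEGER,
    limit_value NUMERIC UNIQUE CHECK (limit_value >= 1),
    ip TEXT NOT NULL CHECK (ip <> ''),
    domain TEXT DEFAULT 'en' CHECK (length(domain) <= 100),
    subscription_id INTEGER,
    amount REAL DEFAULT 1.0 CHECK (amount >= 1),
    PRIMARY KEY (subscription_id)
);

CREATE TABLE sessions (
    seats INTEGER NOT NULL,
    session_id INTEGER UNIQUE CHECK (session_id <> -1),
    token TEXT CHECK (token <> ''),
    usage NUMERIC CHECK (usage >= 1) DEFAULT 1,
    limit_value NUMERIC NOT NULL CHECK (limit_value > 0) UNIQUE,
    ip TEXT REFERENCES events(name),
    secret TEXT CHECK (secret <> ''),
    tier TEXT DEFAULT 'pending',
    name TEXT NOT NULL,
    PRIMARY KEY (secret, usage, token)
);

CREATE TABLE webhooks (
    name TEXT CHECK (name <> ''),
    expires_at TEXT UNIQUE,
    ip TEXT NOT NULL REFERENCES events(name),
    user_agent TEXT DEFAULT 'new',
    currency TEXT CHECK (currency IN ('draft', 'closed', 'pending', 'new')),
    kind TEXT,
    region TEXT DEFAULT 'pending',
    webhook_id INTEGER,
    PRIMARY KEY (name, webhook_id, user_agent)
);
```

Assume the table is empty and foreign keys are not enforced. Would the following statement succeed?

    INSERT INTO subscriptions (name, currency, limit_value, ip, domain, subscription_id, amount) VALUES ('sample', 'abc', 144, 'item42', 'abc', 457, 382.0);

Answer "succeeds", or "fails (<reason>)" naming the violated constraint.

NOT NULL columns: ip is supplied; subscription_id is supplied.
CHECK constraints: 'sample' satisfies (name <> ''); 144 satisfies (limit_value >= 1); 'item42' satisfies (ip <> ''); 'abc' satisfies (length(domain) <= 100); 382.0 satisfies (amount >= 1).
No constraint is violated.

succeeds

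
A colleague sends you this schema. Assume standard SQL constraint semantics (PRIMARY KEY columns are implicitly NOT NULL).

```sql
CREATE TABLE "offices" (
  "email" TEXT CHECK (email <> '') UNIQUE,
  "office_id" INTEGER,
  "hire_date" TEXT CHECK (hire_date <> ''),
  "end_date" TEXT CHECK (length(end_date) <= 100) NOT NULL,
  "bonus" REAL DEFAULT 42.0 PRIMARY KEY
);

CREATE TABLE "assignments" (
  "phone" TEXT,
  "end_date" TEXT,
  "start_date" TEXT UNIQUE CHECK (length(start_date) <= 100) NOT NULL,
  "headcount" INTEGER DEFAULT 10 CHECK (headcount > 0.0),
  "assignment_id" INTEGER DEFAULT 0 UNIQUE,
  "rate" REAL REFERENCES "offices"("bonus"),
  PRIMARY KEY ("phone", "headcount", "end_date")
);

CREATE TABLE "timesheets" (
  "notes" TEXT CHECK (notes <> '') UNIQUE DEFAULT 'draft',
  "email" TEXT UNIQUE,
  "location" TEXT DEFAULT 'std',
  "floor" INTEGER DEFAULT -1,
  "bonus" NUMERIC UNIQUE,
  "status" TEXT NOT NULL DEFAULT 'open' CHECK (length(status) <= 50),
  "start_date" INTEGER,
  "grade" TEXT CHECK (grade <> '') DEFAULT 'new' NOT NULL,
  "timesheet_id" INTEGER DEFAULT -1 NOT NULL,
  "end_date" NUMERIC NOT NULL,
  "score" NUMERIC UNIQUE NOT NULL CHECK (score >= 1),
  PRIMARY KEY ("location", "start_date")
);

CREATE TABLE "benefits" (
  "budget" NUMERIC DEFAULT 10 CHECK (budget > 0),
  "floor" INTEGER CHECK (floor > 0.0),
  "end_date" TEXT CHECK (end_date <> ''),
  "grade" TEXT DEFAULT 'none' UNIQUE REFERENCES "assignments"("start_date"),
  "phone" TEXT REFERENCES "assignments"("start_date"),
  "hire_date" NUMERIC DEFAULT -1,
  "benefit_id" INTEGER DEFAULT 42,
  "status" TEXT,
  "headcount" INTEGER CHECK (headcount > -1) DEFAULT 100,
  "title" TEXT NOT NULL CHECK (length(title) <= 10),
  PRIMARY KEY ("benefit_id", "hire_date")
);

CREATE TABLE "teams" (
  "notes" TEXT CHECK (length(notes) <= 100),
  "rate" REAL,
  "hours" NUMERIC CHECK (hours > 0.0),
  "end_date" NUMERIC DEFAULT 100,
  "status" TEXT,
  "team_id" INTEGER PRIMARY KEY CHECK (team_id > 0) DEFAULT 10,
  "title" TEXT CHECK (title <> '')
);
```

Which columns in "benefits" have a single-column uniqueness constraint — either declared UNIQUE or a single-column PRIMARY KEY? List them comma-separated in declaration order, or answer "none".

- budget: no UNIQUE or single-column PK constraint.
- floor: no UNIQUE or single-column PK constraint.
- end_date: no UNIQUE or single-column PK constraint.
- grade: declared UNIQUE → unique.
- phone: no UNIQUE or single-column PK constraint.
- hire_date: part of a composite PRIMARY KEY — only the tuple is unique, not this column on its own.
- benefit_id: part of a composite PRIMARY KEY — only the tuple is unique, not this column on its own.
- status: no UNIQUE or single-column PK constraint.
- headcount: no UNIQUE or single-column PK constraint.
- title: no UNIQUE or single-column PK constraint.

grade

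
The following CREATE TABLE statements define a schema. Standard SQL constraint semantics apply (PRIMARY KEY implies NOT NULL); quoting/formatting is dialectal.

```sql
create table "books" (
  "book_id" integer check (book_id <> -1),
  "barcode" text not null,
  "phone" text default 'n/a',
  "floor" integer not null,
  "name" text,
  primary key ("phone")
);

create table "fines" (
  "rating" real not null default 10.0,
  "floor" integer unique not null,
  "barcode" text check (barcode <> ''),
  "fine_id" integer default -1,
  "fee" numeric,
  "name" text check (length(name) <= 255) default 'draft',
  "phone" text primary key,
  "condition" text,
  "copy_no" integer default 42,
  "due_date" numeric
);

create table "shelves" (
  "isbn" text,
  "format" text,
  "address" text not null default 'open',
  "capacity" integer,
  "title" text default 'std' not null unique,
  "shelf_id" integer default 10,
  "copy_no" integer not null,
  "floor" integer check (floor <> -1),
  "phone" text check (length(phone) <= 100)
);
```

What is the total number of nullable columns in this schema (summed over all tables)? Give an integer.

books: 2 nullable (book_id, name — PK (phone) and explicit NOT NULL columns excluded).
fines: 7 nullable (barcode, fine_id, fee, name, condition, copy_no, due_date — PK (phone) and explicit NOT NULL columns excluded).
shelves: 6 nullable (isbn, format, capacity, shelf_id, floor, phone — PK none and explicit NOT NULL columns excluded).
Total: 2 + 7 + 6 = 15.

15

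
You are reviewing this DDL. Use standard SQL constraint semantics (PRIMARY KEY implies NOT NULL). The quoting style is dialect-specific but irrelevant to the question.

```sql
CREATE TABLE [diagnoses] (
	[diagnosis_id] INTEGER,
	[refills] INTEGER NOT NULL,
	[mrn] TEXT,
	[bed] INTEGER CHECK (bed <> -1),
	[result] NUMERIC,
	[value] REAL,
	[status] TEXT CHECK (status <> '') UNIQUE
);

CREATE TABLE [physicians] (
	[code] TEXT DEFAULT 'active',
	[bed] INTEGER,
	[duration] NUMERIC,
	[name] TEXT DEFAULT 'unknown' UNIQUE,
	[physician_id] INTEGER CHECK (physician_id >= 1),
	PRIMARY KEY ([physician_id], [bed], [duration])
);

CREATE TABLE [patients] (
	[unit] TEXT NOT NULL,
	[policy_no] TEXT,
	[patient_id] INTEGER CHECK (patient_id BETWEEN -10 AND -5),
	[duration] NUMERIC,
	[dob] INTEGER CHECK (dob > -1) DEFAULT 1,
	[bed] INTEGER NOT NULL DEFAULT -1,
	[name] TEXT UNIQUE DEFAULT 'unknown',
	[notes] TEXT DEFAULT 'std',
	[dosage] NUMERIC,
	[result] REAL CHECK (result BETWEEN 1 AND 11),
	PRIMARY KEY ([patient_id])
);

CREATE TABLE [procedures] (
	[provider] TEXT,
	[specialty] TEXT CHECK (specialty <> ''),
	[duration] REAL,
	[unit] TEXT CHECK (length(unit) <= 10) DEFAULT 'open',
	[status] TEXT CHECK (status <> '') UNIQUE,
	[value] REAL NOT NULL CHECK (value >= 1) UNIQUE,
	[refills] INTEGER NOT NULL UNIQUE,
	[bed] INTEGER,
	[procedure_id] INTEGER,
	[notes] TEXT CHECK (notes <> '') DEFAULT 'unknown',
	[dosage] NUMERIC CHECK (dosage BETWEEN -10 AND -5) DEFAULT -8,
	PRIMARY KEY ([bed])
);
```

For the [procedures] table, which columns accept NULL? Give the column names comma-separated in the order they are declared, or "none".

- provider: no NOT NULL constraint applies → nullable.
- specialty: CHECK does not forbid NULL (a CHECK constraint passes when its expression is NULL) → nullable.
- duration: no NOT NULL constraint applies → nullable.
- unit: CHECK does not forbid NULL (a CHECK constraint passes when its expression is NULL) → nullable.
- status: CHECK does not forbid NULL (a CHECK constraint passes when its expression is NULL) → nullable.
- value: declared NOT NULL → not nullable.
- refills: declared NOT NULL → not nullable.
- bed: part of the PRIMARY KEY, which implies NOT NULL → not nullable.
- procedure_id: no NOT NULL constraint applies → nullable.
- notes: CHECK does not forbid NULL (a CHECK constraint passes when its expression is NULL) → nullable.
- dosage: CHECK does not forbid NULL (a CHECK constraint passes when its expression is NULL) → nullable.

provider, specialty, duration, unit, status, procedure_id, notes, dosage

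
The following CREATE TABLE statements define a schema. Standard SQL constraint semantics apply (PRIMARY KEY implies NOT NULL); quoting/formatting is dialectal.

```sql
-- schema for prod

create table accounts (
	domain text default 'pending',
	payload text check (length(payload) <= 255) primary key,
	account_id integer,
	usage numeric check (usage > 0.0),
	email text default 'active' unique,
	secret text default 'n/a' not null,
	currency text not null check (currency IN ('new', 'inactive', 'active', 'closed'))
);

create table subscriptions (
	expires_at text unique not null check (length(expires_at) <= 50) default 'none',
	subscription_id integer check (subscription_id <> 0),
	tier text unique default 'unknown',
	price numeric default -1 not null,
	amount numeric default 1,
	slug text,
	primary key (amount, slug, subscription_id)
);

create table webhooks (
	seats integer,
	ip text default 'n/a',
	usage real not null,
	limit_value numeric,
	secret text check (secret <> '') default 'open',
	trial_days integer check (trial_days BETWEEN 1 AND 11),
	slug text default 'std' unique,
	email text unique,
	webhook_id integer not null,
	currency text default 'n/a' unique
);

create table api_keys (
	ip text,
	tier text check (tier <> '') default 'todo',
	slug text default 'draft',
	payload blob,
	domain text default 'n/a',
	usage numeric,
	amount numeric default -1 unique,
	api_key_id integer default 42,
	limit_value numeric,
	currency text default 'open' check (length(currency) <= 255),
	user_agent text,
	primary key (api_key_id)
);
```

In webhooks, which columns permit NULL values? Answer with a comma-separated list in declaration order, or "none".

seats, ip, limit_value, secret, trial_days, slug, email, currency

- seats: no NOT NULL constraint applies → nullable.
- ip: DEFAULT only fills an omitted column; an explicit NULL is still allowed → nullable.
- usage: declared NOT NULL → not nullable.
- limit_value: no NOT NULL constraint applies → nullable.
- secret: CHECK does not forbid NULL (a CHECK constraint passes when its expression is NULL) → nullable.
- trial_days: CHECK does not forbid NULL (a CHECK constraint passes when its expression is NULL) → nullable.
- slug: UNIQUE does not imply NOT NULL → nullable.
- email: UNIQUE does not imply NOT NULL → nullable.
- webhook_id: declared NOT NULL → not nullable.
- currency: UNIQUE does not imply NOT NULL → nullable.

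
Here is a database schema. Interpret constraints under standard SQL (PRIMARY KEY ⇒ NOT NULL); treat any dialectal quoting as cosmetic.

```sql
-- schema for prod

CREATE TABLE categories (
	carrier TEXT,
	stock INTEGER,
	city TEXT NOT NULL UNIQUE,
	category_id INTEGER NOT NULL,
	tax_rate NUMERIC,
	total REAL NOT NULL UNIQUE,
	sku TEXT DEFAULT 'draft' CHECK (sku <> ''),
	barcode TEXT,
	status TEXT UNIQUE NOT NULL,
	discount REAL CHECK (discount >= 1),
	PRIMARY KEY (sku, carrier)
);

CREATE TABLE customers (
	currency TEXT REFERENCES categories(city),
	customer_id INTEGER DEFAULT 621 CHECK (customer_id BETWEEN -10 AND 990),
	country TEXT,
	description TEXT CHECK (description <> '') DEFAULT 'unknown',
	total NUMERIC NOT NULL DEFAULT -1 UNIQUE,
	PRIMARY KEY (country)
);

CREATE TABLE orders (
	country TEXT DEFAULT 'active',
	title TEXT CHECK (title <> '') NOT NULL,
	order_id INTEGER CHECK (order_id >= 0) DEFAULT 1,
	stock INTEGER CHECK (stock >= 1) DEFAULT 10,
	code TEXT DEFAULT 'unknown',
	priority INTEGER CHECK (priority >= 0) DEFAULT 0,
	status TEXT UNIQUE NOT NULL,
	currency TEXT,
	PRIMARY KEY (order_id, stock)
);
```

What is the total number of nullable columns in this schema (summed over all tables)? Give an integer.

categories: 4 nullable (stock, tax_rate, barcode, discount — PK (sku, carrier) and explicit NOT NULL columns excluded).
customers: 3 nullable (currency, customer_id, description — PK (country) and explicit NOT NULL columns excluded).
orders: 4 nullable (country, code, priority, currency — PK (order_id, stock) and explicit NOT NULL columns excluded).
Total: 4 + 3 + 4 = 11.

11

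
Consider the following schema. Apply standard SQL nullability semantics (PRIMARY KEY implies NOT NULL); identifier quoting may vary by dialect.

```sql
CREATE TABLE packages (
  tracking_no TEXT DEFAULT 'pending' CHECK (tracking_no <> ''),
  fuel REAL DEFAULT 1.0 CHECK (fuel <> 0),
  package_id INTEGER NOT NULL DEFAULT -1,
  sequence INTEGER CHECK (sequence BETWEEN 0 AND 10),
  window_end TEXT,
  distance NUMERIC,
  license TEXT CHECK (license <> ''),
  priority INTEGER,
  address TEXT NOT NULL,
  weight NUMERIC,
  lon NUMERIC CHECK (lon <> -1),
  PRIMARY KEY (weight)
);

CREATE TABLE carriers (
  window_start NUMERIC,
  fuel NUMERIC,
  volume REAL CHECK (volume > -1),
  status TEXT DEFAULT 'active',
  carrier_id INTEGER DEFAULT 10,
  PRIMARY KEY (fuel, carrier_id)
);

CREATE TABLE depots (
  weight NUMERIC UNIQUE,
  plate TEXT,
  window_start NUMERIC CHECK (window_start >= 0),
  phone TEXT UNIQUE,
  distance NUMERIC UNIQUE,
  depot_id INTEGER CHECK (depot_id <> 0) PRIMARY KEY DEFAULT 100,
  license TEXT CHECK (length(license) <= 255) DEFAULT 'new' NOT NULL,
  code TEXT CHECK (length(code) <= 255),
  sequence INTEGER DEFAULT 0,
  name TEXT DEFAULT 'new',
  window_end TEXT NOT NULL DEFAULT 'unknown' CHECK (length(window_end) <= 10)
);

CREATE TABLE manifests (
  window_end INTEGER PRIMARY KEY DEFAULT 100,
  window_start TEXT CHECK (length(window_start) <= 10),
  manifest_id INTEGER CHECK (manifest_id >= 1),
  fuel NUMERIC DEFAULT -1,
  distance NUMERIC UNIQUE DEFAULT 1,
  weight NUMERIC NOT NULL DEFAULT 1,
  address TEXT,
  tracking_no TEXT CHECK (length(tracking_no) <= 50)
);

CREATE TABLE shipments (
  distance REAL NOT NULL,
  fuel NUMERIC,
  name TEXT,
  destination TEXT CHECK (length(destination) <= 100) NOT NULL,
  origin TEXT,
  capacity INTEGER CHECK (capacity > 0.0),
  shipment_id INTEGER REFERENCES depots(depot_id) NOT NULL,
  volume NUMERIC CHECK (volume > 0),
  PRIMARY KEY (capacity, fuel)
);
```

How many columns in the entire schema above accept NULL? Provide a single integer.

packages: 8 nullable (tracking_no, fuel, sequence, window_end, distance, license, priority, lon — PK (weight) and explicit NOT NULL columns excluded).
carriers: 3 nullable (window_start, volume, status — PK (fuel, carrier_id) and explicit NOT NULL columns excluded).
depots: 8 nullable (weight, plate, window_start, phone, distance, code, sequence, name — PK (depot_id) and explicit NOT NULL columns excluded).
manifests: 6 nullable (window_start, manifest_id, fuel, distance, address, tracking_no — PK (window_end) and explicit NOT NULL columns excluded).
shipments: 3 nullable (name, origin, volume — PK (capacity, fuel) and explicit NOT NULL columns excluded).
Total: 8 + 3 + 8 + 6 + 3 = 28.

28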